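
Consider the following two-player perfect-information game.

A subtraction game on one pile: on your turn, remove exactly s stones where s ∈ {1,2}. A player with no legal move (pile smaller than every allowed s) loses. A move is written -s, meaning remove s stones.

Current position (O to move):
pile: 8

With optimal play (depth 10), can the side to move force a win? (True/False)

p1 O@[8]: -1[7]-1 -2[6]+1*
p2 X@[6]: -1[5]-1* -2[4]-1
p3 O@[5]: -1[4]-1 -2[3]+1*
p4 X@[3]: -1[2]-1* -2[1]-1
p5 O@[2]: -1[1]-1 -2[0]+1*
p6 X@[0] terminal -1; root [8] d10

O winning at [8]: True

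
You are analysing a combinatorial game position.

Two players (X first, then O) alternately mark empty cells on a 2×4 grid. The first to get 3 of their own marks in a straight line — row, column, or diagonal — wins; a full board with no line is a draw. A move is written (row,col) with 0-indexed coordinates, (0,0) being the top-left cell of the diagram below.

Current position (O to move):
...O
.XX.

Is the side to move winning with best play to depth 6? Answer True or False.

O winning at [...O/.XX.]: False

p1 O@[...O/.XX.]: (0,0)[O..O/.XX.]-1* (0,1)[.O.O/.XX.]-1 (0,2)[..OO/.XX.]-1 (1,0)[...O/OXX.]-1 (1,3)[...O/.XXO]-1
p2 X@[O..O/.XX.]: (0,1)[OX.O/.XX.]+1* (0,2)[O.XO/.XX.]+1 (1,0)[O..O/XXX.]+1 (1,3)[O..O/.XXX]+1
p3 O@[OX.O/.XX.]: (0,2)[OXOO/.XX.]-1* (1,0)[OX.O/OXX.]-1 (1,3)[OX.O/.XXO]-1
p4 X@[OXOO/.XX.]: (1,0)[OXOO/XXX.]+1* (1,3)[OXOO/.XXX]+1
p5 O@[OXOO/XXX.] terminal -1; root [...O/.XX.] d6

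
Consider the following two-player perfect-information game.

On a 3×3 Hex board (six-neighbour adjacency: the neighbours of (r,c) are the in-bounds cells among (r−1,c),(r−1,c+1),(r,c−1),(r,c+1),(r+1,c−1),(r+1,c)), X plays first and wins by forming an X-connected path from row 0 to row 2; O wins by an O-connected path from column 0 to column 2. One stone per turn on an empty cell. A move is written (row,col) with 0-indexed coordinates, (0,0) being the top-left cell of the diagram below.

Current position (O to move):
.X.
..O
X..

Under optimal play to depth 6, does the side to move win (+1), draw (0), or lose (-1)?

value(.X./..O/X.., O) = -1

p1 O@[.X./..O/X..]: (0,0)[OX./..O/X..]-1* (0,2)[.XO/..O/X..]-1 (1,0)[.X./O.O/X..]-1 (1,1)[.X./.OO/X..]-1 (2,1)[.X./..O/XO.]-1 (2,2)[.X./..O/X.O]-1
p2 X@[OX./..O/X..]: (0,2)[OXX/..O/X..]+1* (1,0)[OX./X.O/X..]+1 (1,1)[OX./.XO/X..]+1 (2,1)[OX./..O/XX.]+1 (2,2)[OX./..O/X.X]+1
p3 O@[OXX/..O/X..]: (1,0)[OXX/O.O/X..]-1* (1,1)[OXX/.OO/X..]-1 (2,1)[OXX/..O/XO.]-1 (2,2)[OXX/..O/X.O]-1
p4 X@[OXX/O.O/X..]: (1,1)[OXX/OXO/X..]+1* (2,1)[OXX/O.O/XX.]-1 (2,2)[OXX/O.O/X.X]-1
p5 O@[OXX/OXO/X..] terminal -1; root [.X./..O/X..] d6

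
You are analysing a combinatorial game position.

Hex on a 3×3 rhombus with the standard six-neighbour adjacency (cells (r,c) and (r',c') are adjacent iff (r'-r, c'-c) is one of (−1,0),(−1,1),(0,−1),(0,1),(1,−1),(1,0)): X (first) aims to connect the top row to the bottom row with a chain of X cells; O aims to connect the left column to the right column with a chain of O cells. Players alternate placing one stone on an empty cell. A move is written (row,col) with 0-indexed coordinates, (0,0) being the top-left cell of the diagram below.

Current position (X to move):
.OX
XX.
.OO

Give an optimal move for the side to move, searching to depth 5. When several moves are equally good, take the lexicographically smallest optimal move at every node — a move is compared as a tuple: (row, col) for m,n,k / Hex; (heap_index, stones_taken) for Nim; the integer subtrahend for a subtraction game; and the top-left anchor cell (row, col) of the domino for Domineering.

p1 X@[.OX/XX./.OO]: (0,0)[XOX/XX./.OO]-1 (1,2)[.OX/XXX/.OO]-1 (2,0)[.OX/XX./XOO]+1*
p2 O@[.OX/XX./XOO] terminal -1; root [.OX/XX./.OO] d5

X's best at [.OX/XX./.OO]: (2,0)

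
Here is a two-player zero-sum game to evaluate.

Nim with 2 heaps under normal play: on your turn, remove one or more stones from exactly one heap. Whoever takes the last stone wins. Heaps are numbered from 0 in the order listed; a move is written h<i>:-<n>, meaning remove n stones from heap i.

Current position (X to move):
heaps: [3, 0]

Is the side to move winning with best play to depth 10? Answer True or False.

p1 X@[(3,0)]: h0:-1[(2,0)]-1 h0:-2[(1,0)]-1 h0:-3[(0,0)]+1*
p2 O@[(0,0)] terminal -1; root [(3,0)] d10

X winning at [(3,0)]: True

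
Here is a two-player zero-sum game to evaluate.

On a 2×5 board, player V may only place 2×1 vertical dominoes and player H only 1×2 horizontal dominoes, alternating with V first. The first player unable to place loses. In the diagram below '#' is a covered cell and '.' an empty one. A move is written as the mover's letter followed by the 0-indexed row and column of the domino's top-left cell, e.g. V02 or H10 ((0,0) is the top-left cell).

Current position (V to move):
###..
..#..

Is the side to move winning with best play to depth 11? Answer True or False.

p1 V@[###../..#..]: V03[####./..##.]+1* V04[###.#/..#.#]+1
p2 H@[####./..##.]: H10[####./####.]-1*
p3 V@[####./####.]: V04[#####/#####]+1*
p4 H@[#####/#####] terminal -1; root [###../..#..] d11

V winning at [###../..#..]: True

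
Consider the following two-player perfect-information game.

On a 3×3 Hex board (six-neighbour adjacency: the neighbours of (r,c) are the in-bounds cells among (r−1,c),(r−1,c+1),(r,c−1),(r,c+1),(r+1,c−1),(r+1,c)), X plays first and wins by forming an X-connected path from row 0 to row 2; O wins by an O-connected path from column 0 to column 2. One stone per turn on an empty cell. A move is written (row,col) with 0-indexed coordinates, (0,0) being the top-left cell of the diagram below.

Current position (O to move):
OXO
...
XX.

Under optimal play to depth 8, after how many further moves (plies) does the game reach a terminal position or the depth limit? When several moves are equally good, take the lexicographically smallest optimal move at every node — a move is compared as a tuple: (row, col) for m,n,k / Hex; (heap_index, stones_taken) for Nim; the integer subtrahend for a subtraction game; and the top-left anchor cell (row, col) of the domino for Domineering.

p1 O@[OXO/.../XX.]: (1,0)[OXO/O../XX.]-1* (1,1)[OXO/.O./XX.]-1 (1,2)[OXO/..O/XX.]-1 (2,2)[OXO/.../XXO]-1
p2 X@[OXO/O../XX.]: (1,1)[OXO/OX./XX.]+1* (1,2)[OXO/O.X/XX.]-1 (2,2)[OXO/O../XXX]-1
p3 O@[OXO/OX./XX.] terminal -1; root [OXO/.../XX.] d8

PV length from [OXO/.../XX.]: 2 plies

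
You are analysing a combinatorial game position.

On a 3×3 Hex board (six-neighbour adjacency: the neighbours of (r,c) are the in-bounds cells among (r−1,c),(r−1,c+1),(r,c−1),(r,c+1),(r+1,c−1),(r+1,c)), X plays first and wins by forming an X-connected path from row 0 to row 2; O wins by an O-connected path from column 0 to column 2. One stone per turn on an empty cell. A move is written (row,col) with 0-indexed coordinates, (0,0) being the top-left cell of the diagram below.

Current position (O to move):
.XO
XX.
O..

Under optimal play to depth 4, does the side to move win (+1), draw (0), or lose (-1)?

ply 1, O at .XO/XX./O.. | (0,0)=-1→OXO/XX./O..; (1,2)=-1→.XO/XXO/O..; (2,1)=+1→.XO/XX./OO.*; (2,2)=-1→.XO/XX./O.O
ply 2, X at .XO/XX./OO. | (0,0)=-1→XXO/XX./OO.*; (1,2)=-1→.XO/XXX/OO.; (2,2)=-1→.XO/XX./OOX
ply 3, O at XXO/XX./OO. | (1,2)=+1→XXO/XXO/OO.*; (2,2)=+1→XXO/XX./OOO
ply 4: XXO/XXO/OO. is terminal -1 (X); from .XO/XX./O.. depth 4

value(.XO/XX./O.., O) = +1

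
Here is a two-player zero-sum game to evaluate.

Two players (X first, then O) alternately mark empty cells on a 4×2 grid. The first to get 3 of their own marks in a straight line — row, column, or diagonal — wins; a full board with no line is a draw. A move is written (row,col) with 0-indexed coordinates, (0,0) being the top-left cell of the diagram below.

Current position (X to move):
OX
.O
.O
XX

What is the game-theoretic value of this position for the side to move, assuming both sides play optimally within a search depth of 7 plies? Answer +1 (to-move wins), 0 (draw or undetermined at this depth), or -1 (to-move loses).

value(OX/.O/.O/XX, X) = 0

p1 X@[OX/.O/.O/XX]: (1,0)[OX/XO/.O/XX]+0* (2,0)[OX/.O/XO/XX]+0
p2 O@[OX/XO/.O/XX]: (2,0)[OX/XO/OO/XX]+0*
p3 X@[OX/XO/OO/XX] terminal +0; root [OX/.O/.O/XX] d7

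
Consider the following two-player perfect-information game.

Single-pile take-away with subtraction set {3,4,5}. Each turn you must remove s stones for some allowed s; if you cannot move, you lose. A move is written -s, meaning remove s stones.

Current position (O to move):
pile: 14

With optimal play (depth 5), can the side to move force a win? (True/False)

p1 O@[14]: -3[11]-1 -4[10]+1* -5[9]+1
p2 X@[10]: -3[7]-1* -4[6]-1 -5[5]-1
p3 O@[7]: -3[4]-1 -4[3]-1 -5[2]+1*
p4 X@[2] terminal -1; root [14] d5

O winning at [14]: True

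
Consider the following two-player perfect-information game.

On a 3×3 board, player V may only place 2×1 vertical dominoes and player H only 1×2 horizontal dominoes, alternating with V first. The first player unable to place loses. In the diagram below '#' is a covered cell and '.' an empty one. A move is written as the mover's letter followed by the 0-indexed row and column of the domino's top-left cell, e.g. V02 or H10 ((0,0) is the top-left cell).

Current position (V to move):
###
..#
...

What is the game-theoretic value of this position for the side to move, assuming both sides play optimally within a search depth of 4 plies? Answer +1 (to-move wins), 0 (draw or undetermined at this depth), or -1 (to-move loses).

p1 V@[###/..#/...]: V10[###/#.#/#..]-1 V11[###/.##/.#.]+1*
p2 H@[###/.##/.#.] terminal -1; root [###/..#/...] d4

value(###/..#/..., V) = +1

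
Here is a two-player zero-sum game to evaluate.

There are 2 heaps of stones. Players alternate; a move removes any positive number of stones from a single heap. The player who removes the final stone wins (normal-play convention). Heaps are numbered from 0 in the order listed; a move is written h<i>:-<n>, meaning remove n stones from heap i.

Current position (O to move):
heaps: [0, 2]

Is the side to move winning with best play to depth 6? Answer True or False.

[(0,2)] O move#1: h1:-1:-1/(0,1), h1:-2:+1/(0,0)*
[(0,0)] end (terminal -1, X#2); searched (0,2) to 6

O winning at [(0,2)]: True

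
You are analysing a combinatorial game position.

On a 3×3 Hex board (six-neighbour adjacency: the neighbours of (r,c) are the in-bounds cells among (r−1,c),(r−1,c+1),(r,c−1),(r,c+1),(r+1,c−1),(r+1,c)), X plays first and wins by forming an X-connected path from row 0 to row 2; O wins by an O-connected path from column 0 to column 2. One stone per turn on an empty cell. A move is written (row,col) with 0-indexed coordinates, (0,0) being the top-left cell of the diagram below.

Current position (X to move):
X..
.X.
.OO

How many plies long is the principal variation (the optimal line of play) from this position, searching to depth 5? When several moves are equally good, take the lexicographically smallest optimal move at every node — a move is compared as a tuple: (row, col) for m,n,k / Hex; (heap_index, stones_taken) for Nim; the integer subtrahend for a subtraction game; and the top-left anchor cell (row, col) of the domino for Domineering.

[X../.X./.OO] X move#1: (0,1):-1/XX./.X./.OO, (0,2):-1/X.X/.X./.OO, (1,0):-1/X../XX./.OO, (1,2):-1/X../.XX/.OO, (2,0):+1/X../.X./XOO*
[X../.X./XOO] O move#2: (0,1):-1/XO./.X./XOO*, (0,2):-1/X.O/.X./XOO, (1,0):-1/X../OX./XOO, (1,2):-1/X../.XO/XOO
[XO./.X./XOO] X move#3: (0,2):+1/XOX/.X./XOO*, (1,0):+1/XO./XX./XOO, (1,2):+1/XO./.XX/XOO
[XOX/.X./XOO] end (terminal -1, O#4); searched X../.X./.OO to 5

PV length from [X../.X./.OO]: 3 plies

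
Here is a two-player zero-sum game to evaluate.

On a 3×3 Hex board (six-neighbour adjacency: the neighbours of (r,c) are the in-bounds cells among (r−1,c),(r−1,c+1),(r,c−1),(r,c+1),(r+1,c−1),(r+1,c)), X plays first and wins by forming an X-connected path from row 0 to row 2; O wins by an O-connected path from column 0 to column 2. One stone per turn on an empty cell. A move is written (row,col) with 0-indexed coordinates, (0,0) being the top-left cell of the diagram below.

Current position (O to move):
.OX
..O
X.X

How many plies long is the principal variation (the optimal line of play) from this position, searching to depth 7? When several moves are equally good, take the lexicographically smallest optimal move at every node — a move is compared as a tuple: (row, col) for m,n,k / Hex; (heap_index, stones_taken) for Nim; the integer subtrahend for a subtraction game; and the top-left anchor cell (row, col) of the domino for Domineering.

p1 O@[.OX/..O/X.X]: (0,0)[OOX/..O/X.X]-1 (1,0)[.OX/O.O/X.X]-1 (1,1)[.OX/.OO/X.X]+1* (2,1)[.OX/..O/XOX]-1
p2 X@[.OX/.OO/X.X]: (0,0)[XOX/.OO/X.X]-1* (1,0)[.OX/XOO/X.X]-1 (2,1)[.OX/.OO/XXX]-1
p3 O@[XOX/.OO/X.X]: (1,0)[XOX/OOO/X.X]+1* (2,1)[XOX/.OO/XOX]-1
p4 X@[XOX/OOO/X.X] terminal -1; root [.OX/..O/X.X] d7

PV length from [.OX/..O/X.X]: 3 plies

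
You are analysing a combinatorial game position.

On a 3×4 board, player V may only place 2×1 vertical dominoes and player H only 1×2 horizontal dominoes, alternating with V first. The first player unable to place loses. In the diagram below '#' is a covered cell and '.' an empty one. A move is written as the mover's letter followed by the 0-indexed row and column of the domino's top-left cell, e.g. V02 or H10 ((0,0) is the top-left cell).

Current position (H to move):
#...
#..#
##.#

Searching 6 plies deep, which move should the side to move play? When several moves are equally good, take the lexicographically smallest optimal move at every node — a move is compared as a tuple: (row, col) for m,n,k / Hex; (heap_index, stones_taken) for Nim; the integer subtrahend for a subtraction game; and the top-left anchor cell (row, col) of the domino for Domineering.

[#.../#..#/##.#] H move#1: H01:-1/###./#..#/##.#, H02:-1/#.##/#..#/##.#, H11:+1/#.../####/##.#*
[#.../####/##.#] end (terminal -1, V#2); searched #.../#..#/##.# to 6

H's best at [#.../#..#/##.#]: H11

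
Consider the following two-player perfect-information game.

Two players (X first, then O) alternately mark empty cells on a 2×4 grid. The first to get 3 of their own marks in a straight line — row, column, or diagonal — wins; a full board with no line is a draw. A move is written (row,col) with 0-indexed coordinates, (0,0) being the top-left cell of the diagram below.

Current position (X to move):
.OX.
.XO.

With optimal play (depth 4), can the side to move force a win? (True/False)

X winning at [.OX./.XO.]: False

p1 X@[.OX./.XO.]: (0,0)[XOX./.XO.]+0* (0,3)[.OXX/.XO.]+0 (1,0)[.OX./XXO.]+0 (1,3)[.OX./.XOX]+0
p2 O@[XOX./.XO.]: (0,3)[XOXO/.XO.]+0* (1,0)[XOX./OXO.]+0 (1,3)[XOX./.XOO]+0
p3 X@[XOXO/.XO.]: (1,0)[XOXO/XXO.]+0* (1,3)[XOXO/.XOX]+0
p4 O@[XOXO/XXO.]: (1,3)[XOXO/XXOO]+0*
p5 X@[XOXO/XXOO] terminal +0; root [.OX./.XO.] d4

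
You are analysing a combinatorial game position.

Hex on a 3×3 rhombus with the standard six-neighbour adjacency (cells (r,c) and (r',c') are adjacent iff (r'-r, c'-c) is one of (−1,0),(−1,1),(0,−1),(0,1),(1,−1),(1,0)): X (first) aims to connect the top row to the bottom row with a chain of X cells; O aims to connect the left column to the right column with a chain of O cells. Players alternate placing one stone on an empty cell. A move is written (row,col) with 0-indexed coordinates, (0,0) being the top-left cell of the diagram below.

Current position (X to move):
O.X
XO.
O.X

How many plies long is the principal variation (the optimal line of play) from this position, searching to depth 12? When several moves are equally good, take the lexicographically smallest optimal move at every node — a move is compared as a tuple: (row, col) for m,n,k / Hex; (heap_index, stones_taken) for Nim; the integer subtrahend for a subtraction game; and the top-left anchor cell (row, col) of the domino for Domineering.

[O.X/XO./O.X] X move#1: (0,1):-1/OXX/XO./O.X, (1,2):+1/O.X/XOX/O.X*, (2,1):-1/O.X/XO./OXX
[O.X/XOX/O.X] end (terminal -1, O#2); searched O.X/XO./O.X to 12

PV length from [O.X/XO./O.X]: 1 ply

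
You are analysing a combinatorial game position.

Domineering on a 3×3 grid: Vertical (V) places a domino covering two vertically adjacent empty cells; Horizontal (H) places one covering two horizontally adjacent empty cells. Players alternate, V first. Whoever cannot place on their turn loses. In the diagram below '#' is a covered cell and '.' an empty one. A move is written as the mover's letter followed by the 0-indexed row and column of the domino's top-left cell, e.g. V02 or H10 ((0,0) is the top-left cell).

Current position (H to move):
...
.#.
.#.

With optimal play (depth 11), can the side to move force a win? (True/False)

[.../.#./.#.] H move#1: H00:-1/##./.#./.#.*, H01:-1/.##/.#./.#.
[##./.#./.#.] V move#2: V02:+1/###/.##/.#.*, V10:+1/##./##./##., V12:+1/##./.##/.##
[###/.##/.#.] end (terminal -1, H#3); searched .../.#./.#. to 11

H winning at [.../.#./.#.]: False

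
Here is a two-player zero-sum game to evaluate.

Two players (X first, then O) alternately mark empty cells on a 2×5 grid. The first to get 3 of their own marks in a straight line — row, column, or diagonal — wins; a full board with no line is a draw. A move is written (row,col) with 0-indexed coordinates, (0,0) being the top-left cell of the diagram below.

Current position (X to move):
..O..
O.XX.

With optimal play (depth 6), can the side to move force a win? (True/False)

ply 1, X at ..O../O.XX. | (0,0)=+1→X.O../O.XX.*; (0,1)=+1→.XO../O.XX.; (0,3)=+1→..OX./O.XX.; (0,4)=+1→..O.X/O.XX.; (1,1)=+1→..O../OXXX.; (1,4)=+1→..O../O.XXX
ply 2, O at X.O../O.XX. | (0,1)=-1→XOO../O.XX.*; (0,3)=-1→X.OO./O.XX.; (0,4)=-1→X.O.O/O.XX.; (1,1)=-1→X.O../OOXX.; (1,4)=-1→X.O../O.XXO
ply 3, X at XOO../O.XX. | (0,3)=+1→XOOX./O.XX.*; (0,4)=-1→XOO.X/O.XX.; (1,1)=+1→XOO../OXXX.; (1,4)=+1→XOO../O.XXX
ply 4, O at XOOX./O.XX. | (0,4)=-1→XOOXO/O.XX.*; (1,1)=-1→XOOX./OOXX.; (1,4)=-1→XOOX./O.XXO
ply 5, X at XOOXO/O.XX. | (1,1)=+1→XOOXO/OXXX.*; (1,4)=+1→XOOXO/O.XXX
ply 6: XOOXO/OXXX. is terminal -1 (O); from ..O../O.XX. depth 6

X winning at [..O../O.XX.]: True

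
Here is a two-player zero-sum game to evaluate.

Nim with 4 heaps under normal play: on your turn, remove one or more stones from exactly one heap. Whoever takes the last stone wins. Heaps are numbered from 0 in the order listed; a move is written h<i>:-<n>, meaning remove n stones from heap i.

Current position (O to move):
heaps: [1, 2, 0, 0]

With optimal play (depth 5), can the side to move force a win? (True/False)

ply 1, O at (1,2,0,0) | h0:-1=-1→(0,2,0,0); h1:-1=+1→(1,1,0,0)*; h1:-2=-1→(1,0,0,0)
ply 2, X at (1,1,0,0) | h0:-1=-1→(0,1,0,0)*; h1:-1=-1→(1,0,0,0)
ply 3, O at (0,1,0,0) | h1:-1=+1→(0,0,0,0)*
ply 4: (0,0,0,0) is terminal -1 (X); from (1,2,0,0) depth 5

O winning at [(1,2,0,0)]: True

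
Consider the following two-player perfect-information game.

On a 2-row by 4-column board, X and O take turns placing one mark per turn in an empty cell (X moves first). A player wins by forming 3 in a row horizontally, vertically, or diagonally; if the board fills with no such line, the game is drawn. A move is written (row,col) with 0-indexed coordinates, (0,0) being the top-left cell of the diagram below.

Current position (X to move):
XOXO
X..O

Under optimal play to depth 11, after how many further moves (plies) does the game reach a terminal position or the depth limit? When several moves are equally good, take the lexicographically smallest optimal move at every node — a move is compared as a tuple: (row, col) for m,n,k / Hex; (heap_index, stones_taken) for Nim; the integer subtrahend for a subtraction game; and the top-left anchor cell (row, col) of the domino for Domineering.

ply 1, X at XOXO/X..O | (1,1)=+0→XOXO/XX.O*; (1,2)=+0→XOXO/X.XO
ply 2, O at XOXO/XX.O | (1,2)=+0→XOXO/XXOO*
ply 3: XOXO/XXOO is terminal +0 (X); from XOXO/X..O depth 11

PV length from [XOXO/X..O]: 2 plies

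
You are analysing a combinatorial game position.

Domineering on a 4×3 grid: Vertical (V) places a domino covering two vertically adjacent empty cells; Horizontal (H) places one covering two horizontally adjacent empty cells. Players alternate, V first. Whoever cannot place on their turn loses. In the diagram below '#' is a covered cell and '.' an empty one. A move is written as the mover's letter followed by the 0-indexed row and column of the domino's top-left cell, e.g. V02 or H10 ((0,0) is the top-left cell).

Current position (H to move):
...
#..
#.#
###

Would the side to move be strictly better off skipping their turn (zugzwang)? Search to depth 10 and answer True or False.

zugzwang(.../#../#.#/###, H) = False

[.../#../#.#/###] H move#1: H00:-1/##./#../#.#/###, H01:-1/.##/#../#.#/###, H11:+1/.../###/#.#/###*
[.../###/#.#/###] end (terminal -1, V#2); searched .../#../#.#/### to 10
suppose H passes — search the same position with V to move:
pass> [.../#../#.#/###] V move#1: V01:+1/.#./##./#.#/###*, V02:+1/..#/#.#/#.#/###, V11:-1/.../##./###/###
pass> [.#./##./#.#/###] end (terminal -1, H#2); searched .../#../#.#/### to 10
for H: play +1, pass -1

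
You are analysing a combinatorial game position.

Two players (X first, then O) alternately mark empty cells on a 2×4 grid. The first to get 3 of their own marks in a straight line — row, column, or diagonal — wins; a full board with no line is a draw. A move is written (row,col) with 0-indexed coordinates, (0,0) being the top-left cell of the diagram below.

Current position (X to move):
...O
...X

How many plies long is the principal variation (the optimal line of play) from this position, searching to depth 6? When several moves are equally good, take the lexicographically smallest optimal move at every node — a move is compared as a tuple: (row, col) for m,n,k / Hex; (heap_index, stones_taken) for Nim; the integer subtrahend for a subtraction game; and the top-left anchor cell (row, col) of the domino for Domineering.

ply 1, X at ...O/...X | (0,0)=+0→X..O/...X*; (0,1)=+0→.X.O/...X; (0,2)=+0→..XO/...X; (1,0)=+0→...O/X..X; (1,1)=+0→...O/.X.X; (1,2)=+0→...O/..XX
ply 2, O at X..O/...X | (0,1)=+0→XO.O/...X*; (0,2)=+0→X.OO/...X; (1,0)=+0→X..O/O..X; (1,1)=+0→X..O/.O.X; (1,2)=+0→X..O/..OX
ply 3, X at XO.O/...X | (0,2)=+0→XOXO/...X*; (1,0)=-1→XO.O/X..X; (1,1)=-1→XO.O/.X.X; (1,2)=-1→XO.O/..XX
ply 4, O at XOXO/...X | (1,0)=+0→XOXO/O..X*; (1,1)=+0→XOXO/.O.X; (1,2)=+0→XOXO/..OX
ply 5, X at XOXO/O..X | (1,1)=+0→XOXO/OX.X*; (1,2)=+0→XOXO/O.XX
ply 6, O at XOXO/OX.X | (1,2)=+0→XOXO/OXOX*
ply 7: XOXO/OXOX is terminal +0 (X); from ...O/...X depth 6

PV length from [...O/...X]: 6 plies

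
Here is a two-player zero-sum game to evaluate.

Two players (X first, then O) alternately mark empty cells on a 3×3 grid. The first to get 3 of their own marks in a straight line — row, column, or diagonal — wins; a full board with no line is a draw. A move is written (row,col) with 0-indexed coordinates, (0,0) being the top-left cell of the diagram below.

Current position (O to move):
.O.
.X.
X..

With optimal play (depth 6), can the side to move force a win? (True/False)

ply 1, O at .O./.X./X.. | (0,0)=-1→OO./.X./X..*; (0,2)=-1→.OO/.X./X..; (1,0)=-1→.O./OX./X..; (1,2)=-1→.O./.XO/X..; (2,1)=-1→.O./.X./XO.; (2,2)=-1→.O./.X./X.O
ply 2, X at OO./.X./X.. | (0,2)=+1→OOX/.X./X..*; (1,0)=-1→OO./XX./X..; (1,2)=-1→OO./.XX/X..; (2,1)=-1→OO./.X./XX.; (2,2)=-1→OO./.X./X.X
ply 3: OOX/.X./X.. is terminal -1 (O); from .O./.X./X.. depth 6

O winning at [.O./.X./X..]: False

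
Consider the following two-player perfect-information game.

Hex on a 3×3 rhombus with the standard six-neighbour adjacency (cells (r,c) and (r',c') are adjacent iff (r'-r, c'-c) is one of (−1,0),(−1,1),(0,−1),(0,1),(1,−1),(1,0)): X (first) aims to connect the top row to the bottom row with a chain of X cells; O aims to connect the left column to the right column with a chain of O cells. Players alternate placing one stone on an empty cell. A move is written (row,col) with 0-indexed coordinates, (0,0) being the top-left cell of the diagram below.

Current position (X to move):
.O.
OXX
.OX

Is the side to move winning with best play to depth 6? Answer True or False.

ply 1, X at .O./OXX/.OX | (0,0)=-1→XO./OXX/.OX; (0,2)=+1→.OX/OXX/.OX*; (2,0)=-1→.O./OXX/XOX
ply 2: .OX/OXX/.OX is terminal -1 (O); from .O./OXX/.OX depth 6

X winning at [.O./OXX/.OX]: True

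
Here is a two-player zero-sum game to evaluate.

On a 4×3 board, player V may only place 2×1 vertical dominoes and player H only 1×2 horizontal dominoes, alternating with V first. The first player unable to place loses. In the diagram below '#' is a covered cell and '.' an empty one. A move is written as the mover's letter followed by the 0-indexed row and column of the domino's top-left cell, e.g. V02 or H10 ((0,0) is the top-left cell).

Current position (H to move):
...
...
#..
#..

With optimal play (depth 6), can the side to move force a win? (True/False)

p1 H@[.../.../#../#..]: H00[##./.../#../#..]-1* H01[.##/.../#../#..]-1 H10[.../##./#../#..]-1 H11[.../.##/#../#..]-1 H21[.../.../###/#..]-1 H31[.../.../#../###]-1
p2 V@[##./.../#../#..]: V02[###/..#/#../#..]-1 V11[##./.#./##./#..]+1* V12[##./..#/#.#/#..]+1 V21[##./.../##./##.]+1 V22[##./.../#.#/#.#]+1
p3 H@[##./.#./##./#..]: H31[##./.#./##./###]-1*
p4 V@[##./.#./##./###]: V02[###/.##/##./###]+1* V12[##./.##/###/###]+1
p5 H@[###/.##/##./###] terminal -1; root [.../.../#../#..] d6

H winning at [.../.../#../#..]: False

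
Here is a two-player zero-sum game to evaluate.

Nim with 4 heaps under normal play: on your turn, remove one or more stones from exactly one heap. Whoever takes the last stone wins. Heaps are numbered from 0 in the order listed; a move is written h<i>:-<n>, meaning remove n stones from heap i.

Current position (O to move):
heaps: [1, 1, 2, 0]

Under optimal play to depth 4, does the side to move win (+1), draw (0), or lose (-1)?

[(1,1,2,0)] O move#1: h0:-1:-1/(0,1,2,0), h1:-1:-1/(1,0,2,0), h2:-1:-1/(1,1,1,0), h2:-2:+1/(1,1,0,0)*
[(1,1,0,0)] X move#2: h0:-1:-1/(0,1,0,0)*, h1:-1:-1/(1,0,0,0)
[(0,1,0,0)] O move#3: h1:-1:+1/(0,0,0,0)*
[(0,0,0,0)] end (terminal -1, X#4); searched (1,1,2,0) to 4

value((1,1,2,0), O) = +1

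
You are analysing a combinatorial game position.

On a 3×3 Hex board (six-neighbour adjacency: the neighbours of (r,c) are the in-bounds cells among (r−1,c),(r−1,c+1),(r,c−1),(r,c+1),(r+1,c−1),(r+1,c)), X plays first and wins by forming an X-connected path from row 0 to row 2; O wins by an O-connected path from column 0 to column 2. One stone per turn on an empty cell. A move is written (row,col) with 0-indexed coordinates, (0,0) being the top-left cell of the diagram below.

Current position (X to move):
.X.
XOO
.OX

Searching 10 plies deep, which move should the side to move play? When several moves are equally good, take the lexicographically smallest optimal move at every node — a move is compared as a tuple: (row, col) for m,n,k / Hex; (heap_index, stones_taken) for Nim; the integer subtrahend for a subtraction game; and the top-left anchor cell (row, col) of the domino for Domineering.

ply 1, X at .X./XOO/.OX | (0,0)=-1→XX./XOO/.OX; (0,2)=-1→.XX/XOO/.OX; (2,0)=+1→.X./XOO/XOX*
ply 2: .X./XOO/XOX is terminal -1 (O); from .X./XOO/.OX depth 10

X's best at [.X./XOO/.OX]: (2,0)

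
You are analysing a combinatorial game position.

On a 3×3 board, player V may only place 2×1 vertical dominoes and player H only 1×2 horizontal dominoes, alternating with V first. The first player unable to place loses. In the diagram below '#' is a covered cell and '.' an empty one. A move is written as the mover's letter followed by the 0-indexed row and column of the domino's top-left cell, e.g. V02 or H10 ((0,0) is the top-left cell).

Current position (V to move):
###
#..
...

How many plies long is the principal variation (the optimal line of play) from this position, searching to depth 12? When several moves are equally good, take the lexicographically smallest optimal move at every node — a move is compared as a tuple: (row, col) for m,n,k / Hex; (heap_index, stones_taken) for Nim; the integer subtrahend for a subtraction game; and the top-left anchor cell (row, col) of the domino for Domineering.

PV length from [###/#../...]: 1 ply

ply 1, V at ###/#../... | V11=+1→###/##./.#.*; V12=-1→###/#.#/..#
ply 2: ###/##./.#. is terminal -1 (H); from ###/#../... depth 12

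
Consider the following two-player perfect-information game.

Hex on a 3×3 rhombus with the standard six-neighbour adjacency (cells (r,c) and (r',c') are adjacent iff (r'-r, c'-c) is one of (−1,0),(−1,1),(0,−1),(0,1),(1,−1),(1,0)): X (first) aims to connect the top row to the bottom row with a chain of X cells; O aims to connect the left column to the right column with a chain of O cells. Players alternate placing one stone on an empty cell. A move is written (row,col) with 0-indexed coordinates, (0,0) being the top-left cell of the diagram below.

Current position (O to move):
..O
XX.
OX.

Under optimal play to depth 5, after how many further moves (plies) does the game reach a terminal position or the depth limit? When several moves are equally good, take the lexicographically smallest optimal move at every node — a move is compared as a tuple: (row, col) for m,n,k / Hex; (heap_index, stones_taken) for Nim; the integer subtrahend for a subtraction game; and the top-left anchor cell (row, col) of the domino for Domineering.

PV length from [..O/XX./OX.]: 2 plies

ply 1, O at ..O/XX./OX. | (0,0)=-1→O.O/XX./OX.*; (0,1)=-1→.OO/XX./OX.; (1,2)=-1→..O/XXO/OX.; (2,2)=-1→..O/XX./OXO
ply 2, X at O.O/XX./OX. | (0,1)=+1→OXO/XX./OX.*; (1,2)=-1→O.O/XXX/OX.; (2,2)=-1→O.O/XX./OXX
ply 3: OXO/XX./OX. is terminal -1 (O); from ..O/XX./OX. depth 5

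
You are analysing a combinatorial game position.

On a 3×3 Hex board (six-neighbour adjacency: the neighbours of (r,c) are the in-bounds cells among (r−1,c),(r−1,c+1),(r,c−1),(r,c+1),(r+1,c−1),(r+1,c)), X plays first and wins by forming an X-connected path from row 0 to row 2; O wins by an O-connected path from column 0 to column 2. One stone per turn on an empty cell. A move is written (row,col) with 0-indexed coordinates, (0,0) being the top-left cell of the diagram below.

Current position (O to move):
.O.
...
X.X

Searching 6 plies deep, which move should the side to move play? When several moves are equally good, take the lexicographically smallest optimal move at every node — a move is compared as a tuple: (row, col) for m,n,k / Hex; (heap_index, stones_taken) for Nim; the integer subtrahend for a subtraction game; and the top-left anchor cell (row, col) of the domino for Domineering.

O's best at [.O./.../X.X]: (0,2)

p1 O@[.O./.../X.X]: (0,0)[OO./.../X.X]-1 (0,2)[.OO/.../X.X]+1* (1,0)[.O./O../X.X]-1 (1,1)[.O./.O./X.X]+1 (1,2)[.O./..O/X.X]+1 (2,1)[.O./.../XOX]-1
p2 X@[.OO/.../X.X]: (0,0)[XOO/.../X.X]-1* (1,0)[.OO/X../X.X]-1 (1,1)[.OO/.X./X.X]-1 (1,2)[.OO/..X/X.X]-1 (2,1)[.OO/.../XXX]-1
p3 O@[XOO/.../X.X]: (1,0)[XOO/O../X.X]+1* (1,1)[XOO/.O./X.X]-1 (1,2)[XOO/..O/X.X]-1 (2,1)[XOO/.../XOX]-1
p4 X@[XOO/O../X.X] terminal -1; root [.O./.../X.X] d6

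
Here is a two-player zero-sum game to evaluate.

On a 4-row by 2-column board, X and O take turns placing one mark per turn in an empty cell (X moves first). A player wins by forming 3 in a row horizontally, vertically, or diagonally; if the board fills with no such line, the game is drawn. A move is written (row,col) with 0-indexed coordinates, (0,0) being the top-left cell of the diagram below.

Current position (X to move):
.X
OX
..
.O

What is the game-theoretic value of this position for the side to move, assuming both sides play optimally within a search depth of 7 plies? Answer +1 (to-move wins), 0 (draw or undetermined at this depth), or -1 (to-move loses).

ply 1, X at .X/OX/../.O | (0,0)=+0→XX/OX/../.O; (2,0)=+0→.X/OX/X./.O; (2,1)=+1→.X/OX/.X/.O*; (3,0)=+0→.X/OX/../XO
ply 2: .X/OX/.X/.O is terminal -1 (O); from .X/OX/../.O depth 7

value(.X/OX/../.O, X) = +1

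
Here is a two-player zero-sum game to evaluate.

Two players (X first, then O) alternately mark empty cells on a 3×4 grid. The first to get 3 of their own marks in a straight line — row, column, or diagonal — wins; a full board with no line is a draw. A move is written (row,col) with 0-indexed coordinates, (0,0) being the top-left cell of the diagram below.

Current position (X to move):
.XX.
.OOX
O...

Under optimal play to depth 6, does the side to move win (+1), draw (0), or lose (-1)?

value(.XX./.OOX/O..., X) = +1

ply 1, X at .XX./.OOX/O... | (0,0)=+1→XXX./.OOX/O...*; (0,3)=+1→.XXX/.OOX/O...; (1,0)=+1→.XX./XOOX/O...; (2,1)=-1→.XX./.OOX/OX..; (2,2)=-1→.XX./.OOX/O.X.; (2,3)=-1→.XX./.OOX/O..X
ply 2: XXX./.OOX/O... is terminal -1 (O); from .XX./.OOX/O... depth 6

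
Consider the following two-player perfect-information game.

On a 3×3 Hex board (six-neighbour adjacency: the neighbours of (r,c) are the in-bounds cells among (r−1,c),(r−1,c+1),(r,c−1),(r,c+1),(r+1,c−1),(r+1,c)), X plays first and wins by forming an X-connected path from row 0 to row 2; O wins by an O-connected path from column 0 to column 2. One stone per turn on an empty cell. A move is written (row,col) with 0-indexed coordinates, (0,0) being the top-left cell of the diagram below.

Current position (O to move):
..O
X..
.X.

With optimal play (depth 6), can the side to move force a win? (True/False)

O winning at [..O/X../.X.]: False

ply 1, O at ..O/X../.X. | (0,0)=-1→O.O/X../.X.*; (0,1)=-1→.OO/X../.X.; (1,1)=-1→..O/XO./.X.; (1,2)=-1→..O/X.O/.X.; (2,0)=-1→..O/X../OX.; (2,2)=-1→..O/X../.XO
ply 2, X at O.O/X../.X. | (0,1)=+1→OXO/X../.X.*; (1,1)=-1→O.O/XX./.X.; (1,2)=-1→O.O/X.X/.X.; (2,0)=-1→O.O/X../XX.; (2,2)=-1→O.O/X../.XX
ply 3, O at OXO/X../.X. | (1,1)=-1→OXO/XO./.X.*; (1,2)=-1→OXO/X.O/.X.; (2,0)=-1→OXO/X../OX.; (2,2)=-1→OXO/X../.XO
ply 4, X at OXO/XO./.X. | (1,2)=-1→OXO/XOX/.X.; (2,0)=+1→OXO/XO./XX.*; (2,2)=-1→OXO/XO./.XX
ply 5: OXO/XO./XX. is terminal -1 (O); from ..O/X../.X. depth 6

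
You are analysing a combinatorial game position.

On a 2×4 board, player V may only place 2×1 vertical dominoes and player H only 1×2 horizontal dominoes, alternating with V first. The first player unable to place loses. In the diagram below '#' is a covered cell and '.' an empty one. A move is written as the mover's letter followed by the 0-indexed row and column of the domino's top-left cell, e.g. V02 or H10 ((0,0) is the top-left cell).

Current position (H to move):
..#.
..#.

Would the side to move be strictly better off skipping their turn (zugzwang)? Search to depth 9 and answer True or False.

zugzwang(..#./..#., H) = False

ply 1, H at ..#./..#. | H00=+1→###./..#.*; H10=+1→..#./###.
ply 2, V at ###./..#. | V03=-1→####/..##*
ply 3, H at ####/..## | H10=+1→####/####*
ply 4: ####/#### is terminal -1 (V); from ..#./..#. depth 9
pass branch (V moves first from the same position):
  | ply 1, V at ..#./..#. | V00=+1→#.#./#.#.*; V01=+1→.##./.##.; V03=-1→..##/..##
  | ply 2: #.#./#.#. is terminal -1 (H); from ..#./..#. depth 9
H moving scores +1; H passing scores -1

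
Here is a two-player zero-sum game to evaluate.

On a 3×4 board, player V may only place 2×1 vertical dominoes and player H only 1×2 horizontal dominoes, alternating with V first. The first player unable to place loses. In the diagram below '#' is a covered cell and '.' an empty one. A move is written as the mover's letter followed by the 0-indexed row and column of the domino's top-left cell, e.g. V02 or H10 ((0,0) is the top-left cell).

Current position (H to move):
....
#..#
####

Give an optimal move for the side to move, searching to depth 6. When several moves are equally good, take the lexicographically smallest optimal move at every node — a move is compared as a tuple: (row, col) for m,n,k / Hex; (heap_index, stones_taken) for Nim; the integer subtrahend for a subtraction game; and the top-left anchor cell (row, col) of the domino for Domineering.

p1 H@[..../#..#/####]: H00[##../#..#/####]-1 H01[.##./#..#/####]+1* H02[..##/#..#/####]-1 H11[..../####/####]+1
p2 V@[.##./#..#/####] terminal -1; root [..../#..#/####] d6

H's best at [..../#..#/####]: H01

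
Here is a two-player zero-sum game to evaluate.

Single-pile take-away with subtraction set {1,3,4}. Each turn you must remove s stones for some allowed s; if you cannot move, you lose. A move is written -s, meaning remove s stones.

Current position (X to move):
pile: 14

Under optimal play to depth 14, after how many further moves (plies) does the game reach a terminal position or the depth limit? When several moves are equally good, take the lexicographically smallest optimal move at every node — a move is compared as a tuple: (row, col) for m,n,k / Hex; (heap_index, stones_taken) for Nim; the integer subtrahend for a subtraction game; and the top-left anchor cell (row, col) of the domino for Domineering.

p1 X@[14]: -1[13]-1* -3[11]-1 -4[10]-1
p2 O@[13]: -1[12]-1 -3[10]-1 -4[9]+1*
p3 X@[9]: -1[8]-1* -3[6]-1 -4[5]-1
p4 O@[8]: -1[7]+1* -3[5]-1 -4[4]-1
p5 X@[7]: -1[6]-1* -3[4]-1 -4[3]-1
p6 O@[6]: -1[5]-1 -3[3]-1 -4[2]+1*
p7 X@[2]: -1[1]-1*
p8 O@[1]: -1[0]+1*
p9 X@[0] terminal -1; root [14] d14

PV length from [14]: 8 plies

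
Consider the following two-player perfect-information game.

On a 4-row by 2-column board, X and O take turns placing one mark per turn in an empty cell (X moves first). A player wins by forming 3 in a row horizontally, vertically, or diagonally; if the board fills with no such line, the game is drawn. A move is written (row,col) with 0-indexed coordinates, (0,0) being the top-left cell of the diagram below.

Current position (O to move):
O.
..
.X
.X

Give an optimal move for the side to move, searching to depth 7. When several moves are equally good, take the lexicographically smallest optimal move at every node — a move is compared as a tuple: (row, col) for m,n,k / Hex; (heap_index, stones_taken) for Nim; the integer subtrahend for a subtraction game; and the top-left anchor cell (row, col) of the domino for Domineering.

O's best at [O./../.X/.X]: (1,1)

[O./../.X/.X] O move#1: (0,1):-1/OO/../.X/.X, (1,0):-1/O./O./.X/.X, (1,1):+0/O./.O/.X/.X*, (2,0):-1/O./../OX/.X, (3,0):-1/O./../.X/OX
[O./.O/.X/.X] X move#2: (0,1):+0/OX/.O/.X/.X*, (1,0):+0/O./XO/.X/.X, (2,0):+0/O./.O/XX/.X, (3,0):+0/O./.O/.X/XX
[OX/.O/.X/.X] O move#3: (1,0):+0/OX/OO/.X/.X*, (2,0):+0/OX/.O/OX/.X, (3,0):+0/OX/.O/.X/OX
[OX/OO/.X/.X] X move#4: (2,0):+0/OX/OO/XX/.X*, (3,0):-1/OX/OO/.X/XX
[OX/OO/XX/.X] O move#5: (3,0):+0/OX/OO/XX/OX*
[OX/OO/XX/OX] end (terminal +0, X#6); searched O./../.X/.X to 7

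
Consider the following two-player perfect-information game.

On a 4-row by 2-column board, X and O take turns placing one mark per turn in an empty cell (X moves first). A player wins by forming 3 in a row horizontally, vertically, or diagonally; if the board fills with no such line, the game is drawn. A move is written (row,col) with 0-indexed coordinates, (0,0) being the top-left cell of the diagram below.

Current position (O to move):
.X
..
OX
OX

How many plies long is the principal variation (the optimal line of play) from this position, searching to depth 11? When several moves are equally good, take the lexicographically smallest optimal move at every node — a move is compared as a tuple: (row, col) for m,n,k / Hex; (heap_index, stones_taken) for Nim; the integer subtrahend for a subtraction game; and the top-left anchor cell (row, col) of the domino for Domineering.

p1 O@[.X/../OX/OX]: (0,0)[OX/../OX/OX]-1 (1,0)[.X/O./OX/OX]+1* (1,1)[.X/.O/OX/OX]+0
p2 X@[.X/O./OX/OX] terminal -1; root [.X/../OX/OX] d11

PV length from [.X/../OX/OX]: 1 ply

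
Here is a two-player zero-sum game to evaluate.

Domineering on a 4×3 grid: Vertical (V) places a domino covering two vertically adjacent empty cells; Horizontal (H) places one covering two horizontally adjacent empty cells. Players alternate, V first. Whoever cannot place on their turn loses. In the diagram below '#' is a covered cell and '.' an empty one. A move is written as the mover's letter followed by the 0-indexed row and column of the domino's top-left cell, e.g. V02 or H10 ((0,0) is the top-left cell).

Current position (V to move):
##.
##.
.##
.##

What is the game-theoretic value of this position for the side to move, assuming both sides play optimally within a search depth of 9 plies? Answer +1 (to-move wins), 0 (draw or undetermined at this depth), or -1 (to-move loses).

ply 1, V at ##./##./.##/.## | V02=+1→###/###/.##/.##*; V20=+1→##./##./###/###
ply 2: ###/###/.##/.## is terminal -1 (H); from ##./##./.##/.## depth 9

value(##./##./.##/.##, V) = +1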